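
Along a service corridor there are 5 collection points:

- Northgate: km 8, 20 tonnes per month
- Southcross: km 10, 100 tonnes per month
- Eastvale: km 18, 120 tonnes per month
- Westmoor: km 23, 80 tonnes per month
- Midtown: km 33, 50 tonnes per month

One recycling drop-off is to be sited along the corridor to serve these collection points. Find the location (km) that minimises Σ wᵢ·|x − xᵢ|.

For a sum of weighted absolute distances on a line, the optimum is the weighted median (not the mean). Total weight W = 370; half-weight = 185.
Sort by position and accumulate weight:
  km 8 (Northgate, w=20) → cum 20
  km 10 (Southcross, w=100) → cum 120
  km 18 (Eastvale, w=120) → cum 240  ≥ 185 → median here
  km 23 (Westmoor, w=80) → cum 320
  km 33 (Midtown, w=50) → cum 370
Optimal location: km 18.

x = 18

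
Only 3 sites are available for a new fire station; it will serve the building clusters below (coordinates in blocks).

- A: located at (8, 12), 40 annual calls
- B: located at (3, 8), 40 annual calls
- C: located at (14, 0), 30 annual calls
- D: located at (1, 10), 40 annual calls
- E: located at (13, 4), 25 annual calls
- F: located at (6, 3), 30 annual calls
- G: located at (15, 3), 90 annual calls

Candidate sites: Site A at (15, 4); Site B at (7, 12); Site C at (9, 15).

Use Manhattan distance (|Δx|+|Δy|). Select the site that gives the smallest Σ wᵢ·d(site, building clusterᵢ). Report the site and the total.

Total weighted distance at each candidate:
  Site A (15, 4): total = 2630
  Site B (7, 12): total = 3430
  Site C (9, 15): total = 4245
Minimum is at Site A with total 2630 blocks.

Site A, total 2630 blocks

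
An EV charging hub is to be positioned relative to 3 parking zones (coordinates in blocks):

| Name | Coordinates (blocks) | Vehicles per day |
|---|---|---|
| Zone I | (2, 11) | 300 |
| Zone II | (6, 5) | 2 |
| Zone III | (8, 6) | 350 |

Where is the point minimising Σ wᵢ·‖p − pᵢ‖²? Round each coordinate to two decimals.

The minimiser of Σwᵢ‖p−pᵢ‖² is the weighted centroid p* = (Σwᵢpᵢ)/(Σwᵢ).
Σwᵢ = 652.
Σwᵢxᵢ = 300·2 + 2·6 + 350·8 = 3412.
Σwᵢyᵢ = 300·11 + 2·5 + 350·6 = 5410.
x* = 3412/652 = 5.23, y* = 5410/652 = 8.30.

(5.23, 8.30)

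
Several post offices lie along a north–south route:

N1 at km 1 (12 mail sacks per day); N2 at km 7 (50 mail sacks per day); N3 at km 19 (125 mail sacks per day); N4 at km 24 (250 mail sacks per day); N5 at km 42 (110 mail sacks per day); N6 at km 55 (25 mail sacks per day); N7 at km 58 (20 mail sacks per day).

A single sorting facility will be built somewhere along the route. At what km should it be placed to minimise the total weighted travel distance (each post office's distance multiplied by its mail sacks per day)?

For a sum of weighted absolute distances on a line, the optimum is the weighted median (not the mean). Total weight W = 592; half-weight = 296.
Sort by position and accumulate weight:
  km 1 (N1, w=12) → cum 12
  km 7 (N2, w=50) → cum 62
  km 19 (N3, w=125) → cum 187
  km 24 (N4, w=250) → cum 437  ≥ 296 → median here
  km 42 (N5, w=110) → cum 547
  km 55 (N6, w=25) → cum 572
  km 58 (N7, w=20) → cum 592
Optimal location: km 24.

x = 24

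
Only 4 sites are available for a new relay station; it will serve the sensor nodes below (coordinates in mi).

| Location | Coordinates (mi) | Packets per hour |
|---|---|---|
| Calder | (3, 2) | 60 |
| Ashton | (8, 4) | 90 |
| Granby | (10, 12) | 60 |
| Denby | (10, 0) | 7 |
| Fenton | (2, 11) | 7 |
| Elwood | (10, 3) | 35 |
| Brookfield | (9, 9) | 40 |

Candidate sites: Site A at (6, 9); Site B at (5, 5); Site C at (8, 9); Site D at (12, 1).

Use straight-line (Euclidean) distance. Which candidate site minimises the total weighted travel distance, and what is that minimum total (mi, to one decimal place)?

Site B, total 1528.3 mi

Total weighted distance at each candidate:
  Site A (6, 9): total = 1714.2
  Site B (5, 5): total = 1528.3
  Site C (8, 9): total = 1552.6
  Site D (12, 1): total = 2219.5
Minimum is at Site B with total 1528.3 mi.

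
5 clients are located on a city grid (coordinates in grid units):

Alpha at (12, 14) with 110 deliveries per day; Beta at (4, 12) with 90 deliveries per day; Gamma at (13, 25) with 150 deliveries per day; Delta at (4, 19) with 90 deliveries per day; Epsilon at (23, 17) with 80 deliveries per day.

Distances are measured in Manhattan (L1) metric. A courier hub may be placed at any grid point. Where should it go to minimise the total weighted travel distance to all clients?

(12, 17)

Manhattan distance separates: Σwᵢ(|x−xᵢ|+|y−yᵢ|) = Σwᵢ|x−xᵢ| + Σwᵢ|y−yᵢ|, so x and y are optimised independently as 1-D weighted medians.
Total weight W = 520; half = 260.
x-coordinate, sorted with cumulative weight:
  x=4 (Beta, w=90) cum 90
  x=4 (Delta, w=90) cum 180
  x=12 (Alpha, w=110) cum 290  ← median
  x=13 (Gamma, w=150) cum 440
  x=23 (Epsilon, w=80) cum 520
⇒ x* = 12
y-coordinate, sorted with cumulative weight:
  y=12 (Beta, w=90) cum 90
  y=14 (Alpha, w=110) cum 200
  y=17 (Epsilon, w=80) cum 280  ← median
  y=19 (Delta, w=90) cum 370
  y=25 (Gamma, w=150) cum 520
⇒ y* = 17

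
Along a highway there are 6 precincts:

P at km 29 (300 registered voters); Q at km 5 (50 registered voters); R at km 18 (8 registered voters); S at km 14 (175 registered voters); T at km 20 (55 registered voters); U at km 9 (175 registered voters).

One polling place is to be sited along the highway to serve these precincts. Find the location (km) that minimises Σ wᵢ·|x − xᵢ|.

x = 14

For a sum of weighted absolute distances on a line, the optimum is the weighted median (not the mean). Total weight W = 763; half-weight = 381.5.
Sort by position and accumulate weight:
  km 5 (Q, w=50) → cum 50
  km 9 (U, w=175) → cum 225
  km 14 (S, w=175) → cum 400  ≥ 381.5 → median here
  km 18 (R, w=8) → cum 408
  km 20 (T, w=55) → cum 463
  km 29 (P, w=300) → cum 763
Optimal location: km 14.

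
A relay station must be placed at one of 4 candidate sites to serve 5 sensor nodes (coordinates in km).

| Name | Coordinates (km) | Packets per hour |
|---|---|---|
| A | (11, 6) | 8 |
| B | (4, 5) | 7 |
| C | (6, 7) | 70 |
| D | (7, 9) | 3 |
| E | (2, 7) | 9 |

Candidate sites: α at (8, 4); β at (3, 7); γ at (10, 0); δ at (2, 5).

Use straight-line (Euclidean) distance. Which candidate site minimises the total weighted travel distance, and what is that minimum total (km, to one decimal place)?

β, total 312.6 km

Total weighted distance at each candidate:
  α (8, 4): total = 385.8
  β (3, 7): total = 312.6
  γ (10, 0): total = 791.8
  δ (2, 5): total = 436.7
Minimum is at β with total 312.6 km.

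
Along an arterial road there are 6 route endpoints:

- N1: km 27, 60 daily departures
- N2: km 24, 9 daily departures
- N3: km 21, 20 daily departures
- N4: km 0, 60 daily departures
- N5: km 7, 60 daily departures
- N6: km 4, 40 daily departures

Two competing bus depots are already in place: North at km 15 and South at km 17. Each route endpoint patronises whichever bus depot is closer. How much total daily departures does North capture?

160

The indifferent point is the midpoint (15+17)/2 = 16; route endpoints left of it (closer to North at 15) go to North, those right go to South.
  N4 at 0 (w=60) → North
  N6 at 4 (w=40) → North
  N5 at 7 (w=60) → North
  N3 at 21 (w=20) → South
  N2 at 24 (w=9) → South
  N1 at 27 (w=60) → South
North captures 160; South captures 89.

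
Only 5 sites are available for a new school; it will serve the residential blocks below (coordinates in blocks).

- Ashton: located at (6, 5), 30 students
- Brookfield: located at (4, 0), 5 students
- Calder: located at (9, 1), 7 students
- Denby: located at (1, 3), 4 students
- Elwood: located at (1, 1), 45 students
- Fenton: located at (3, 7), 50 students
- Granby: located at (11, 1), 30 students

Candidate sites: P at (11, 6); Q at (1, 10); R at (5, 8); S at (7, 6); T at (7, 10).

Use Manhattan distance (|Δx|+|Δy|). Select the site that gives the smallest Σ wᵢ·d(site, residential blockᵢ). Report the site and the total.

Total weighted distance at each candidate:
  P (11, 6): total = 1621
  Q (1, 10): total = 1737
  R (5, 8): total = 1313
  S (7, 6): total = 1205
  T (7, 10): total = 1789
Minimum is at S with total 1205 blocks.

S, total 1205 blocks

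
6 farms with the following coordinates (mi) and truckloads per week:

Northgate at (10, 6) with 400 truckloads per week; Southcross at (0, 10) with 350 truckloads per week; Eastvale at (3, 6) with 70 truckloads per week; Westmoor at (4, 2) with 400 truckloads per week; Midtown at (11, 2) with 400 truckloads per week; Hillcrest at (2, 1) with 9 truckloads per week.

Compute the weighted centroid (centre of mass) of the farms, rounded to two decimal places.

(6.28, 4.87)

The minimiser of Σwᵢ‖p−pᵢ‖² is the weighted centroid p* = (Σwᵢpᵢ)/(Σwᵢ).
Σwᵢ = 1629.
Σwᵢxᵢ = 400·10 + 350·0 + 70·3 + 400·4 + 400·11 + 9·2 = 10228.
Σwᵢyᵢ = 400·6 + 350·10 + 70·6 + 400·2 + 400·2 + 9·1 = 7929.
x* = 10228/1629 = 6.28, y* = 7929/1629 = 4.87.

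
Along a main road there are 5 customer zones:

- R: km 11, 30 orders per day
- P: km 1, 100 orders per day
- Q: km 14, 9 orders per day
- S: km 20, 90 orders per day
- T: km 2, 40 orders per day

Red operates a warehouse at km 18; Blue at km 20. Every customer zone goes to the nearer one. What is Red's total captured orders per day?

179

The indifferent point is the midpoint (18+20)/2 = 19; customer zones left of it (closer to Red at 18) go to Red, those right go to Blue.
  P at 1 (w=100) → Red
  T at 2 (w=40) → Red
  R at 11 (w=30) → Red
  Q at 14 (w=9) → Red
  S at 20 (w=90) → Blue
Red captures 179; Blue captures 90.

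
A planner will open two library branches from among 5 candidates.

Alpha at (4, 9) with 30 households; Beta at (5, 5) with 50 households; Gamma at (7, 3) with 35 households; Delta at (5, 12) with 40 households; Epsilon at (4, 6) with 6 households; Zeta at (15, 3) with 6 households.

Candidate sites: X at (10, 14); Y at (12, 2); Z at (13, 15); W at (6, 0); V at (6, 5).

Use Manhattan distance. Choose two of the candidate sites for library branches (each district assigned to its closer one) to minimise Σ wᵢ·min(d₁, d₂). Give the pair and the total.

Evaluate every pair (each demand assigned to the nearer of the two):
  {Y, V}: total = 697
  {X, V}: total = 699
  {Z, V}: total = 739
  {W, V}: total = 739
  {X, W}: total = 1170
  {Z, W}: total = 1330
  {Y, W}: total = 1362
  {X, Y}: total = 1416
  {Y, Z}: total = 1696
  {X, Z}: total = 1968
Best pair: {Y, V} with total 697.

{Y, V}, total 697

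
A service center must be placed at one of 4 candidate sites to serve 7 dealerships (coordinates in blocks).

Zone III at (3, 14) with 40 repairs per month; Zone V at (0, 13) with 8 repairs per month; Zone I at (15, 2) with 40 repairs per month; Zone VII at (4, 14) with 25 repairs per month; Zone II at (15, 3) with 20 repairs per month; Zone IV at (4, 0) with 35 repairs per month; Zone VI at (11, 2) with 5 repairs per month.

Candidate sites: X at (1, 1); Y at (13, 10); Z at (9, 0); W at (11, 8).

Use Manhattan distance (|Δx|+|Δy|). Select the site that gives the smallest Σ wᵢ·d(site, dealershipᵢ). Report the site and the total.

Total weighted distance at each candidate:
  X (1, 1): total = 2219
  Y (13, 10): total = 2308
  Z (9, 0): total = 2146
  W (11, 8): total = 2148
Minimum is at Z with total 2146 blocks.

Z, total 2146 blocks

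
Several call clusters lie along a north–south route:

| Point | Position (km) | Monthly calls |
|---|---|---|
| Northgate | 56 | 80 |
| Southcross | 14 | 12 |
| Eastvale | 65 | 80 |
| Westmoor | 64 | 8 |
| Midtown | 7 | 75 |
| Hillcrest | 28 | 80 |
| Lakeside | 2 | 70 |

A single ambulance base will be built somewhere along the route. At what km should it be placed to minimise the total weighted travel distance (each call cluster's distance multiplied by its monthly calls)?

For a sum of weighted absolute distances on a line, the optimum is the weighted median (not the mean). Total weight W = 405; half-weight = 202.5.
Sort by position and accumulate weight:
  km 2 (Lakeside, w=70) → cum 70
  km 7 (Midtown, w=75) → cum 145
  km 14 (Southcross, w=12) → cum 157
  km 28 (Hillcrest, w=80) → cum 237  ≥ 202.5 → median here
  km 56 (Northgate, w=80) → cum 317
  km 64 (Westmoor, w=8) → cum 325
  km 65 (Eastvale, w=80) → cum 405
Optimal location: km 28.

x = 28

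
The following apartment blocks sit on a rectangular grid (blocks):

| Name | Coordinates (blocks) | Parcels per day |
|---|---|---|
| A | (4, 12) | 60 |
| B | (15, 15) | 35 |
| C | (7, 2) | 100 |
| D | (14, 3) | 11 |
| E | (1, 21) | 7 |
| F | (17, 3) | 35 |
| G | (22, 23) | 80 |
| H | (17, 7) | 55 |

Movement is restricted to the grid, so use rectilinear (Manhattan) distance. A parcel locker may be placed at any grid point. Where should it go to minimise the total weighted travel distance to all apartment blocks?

Manhattan distance separates: Σwᵢ(|x−xᵢ|+|y−yᵢ|) = Σwᵢ|x−xᵢ| + Σwᵢ|y−yᵢ|, so x and y are optimised independently as 1-D weighted medians.
Total weight W = 383; half = 191.5.
x-coordinate, sorted with cumulative weight:
  x=1 (E, w=7) cum 7
  x=4 (A, w=60) cum 67
  x=7 (C, w=100) cum 167
  x=14 (D, w=11) cum 178
  x=15 (B, w=35) cum 213  ← median
  x=17 (F, w=35) cum 248
  x=17 (H, w=55) cum 303
  x=22 (G, w=80) cum 383
⇒ x* = 15
y-coordinate, sorted with cumulative weight:
  y=2 (C, w=100) cum 100
  y=3 (D, w=11) cum 111
  y=3 (F, w=35) cum 146
  y=7 (H, w=55) cum 201  ← median
  y=12 (A, w=60) cum 261
  y=15 (B, w=35) cum 296
  y=21 (E, w=7) cum 303
  y=23 (G, w=80) cum 383
⇒ y* = 7

(15, 7)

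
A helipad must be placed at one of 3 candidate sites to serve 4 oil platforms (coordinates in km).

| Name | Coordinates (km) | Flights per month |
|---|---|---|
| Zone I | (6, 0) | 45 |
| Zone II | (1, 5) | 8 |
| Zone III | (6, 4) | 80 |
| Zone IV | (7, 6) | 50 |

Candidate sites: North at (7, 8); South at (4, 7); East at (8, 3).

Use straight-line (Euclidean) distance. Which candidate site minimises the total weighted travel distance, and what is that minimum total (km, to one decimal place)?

East, total 557.5 km

Total weighted distance at each candidate:
  North (7, 8): total = 846.3
  South (4, 7): total = 803.0
  East (8, 3): total = 557.5
Minimum is at East with total 557.5 km.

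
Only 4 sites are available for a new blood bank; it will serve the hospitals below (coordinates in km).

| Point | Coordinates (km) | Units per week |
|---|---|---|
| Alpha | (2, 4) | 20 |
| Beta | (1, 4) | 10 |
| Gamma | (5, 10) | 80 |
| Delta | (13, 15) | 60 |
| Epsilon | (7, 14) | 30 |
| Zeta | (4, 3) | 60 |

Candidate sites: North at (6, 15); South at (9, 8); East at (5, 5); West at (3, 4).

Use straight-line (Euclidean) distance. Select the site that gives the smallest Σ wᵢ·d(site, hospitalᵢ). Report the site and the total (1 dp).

East, total 1683.6 km

Total weighted distance at each candidate:
  North (6, 15): total = 1955.2
  South (9, 8): total = 1706.2
  East (5, 5): total = 1683.6
  West (3, 4): total = 1845.9
Minimum is at East with total 1683.6 km.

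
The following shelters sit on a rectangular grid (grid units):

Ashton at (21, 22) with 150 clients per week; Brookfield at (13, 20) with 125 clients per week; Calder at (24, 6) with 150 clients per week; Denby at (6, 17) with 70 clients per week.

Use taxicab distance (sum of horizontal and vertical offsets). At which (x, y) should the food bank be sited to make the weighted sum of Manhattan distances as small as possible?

(21, 20)

Manhattan distance separates: Σwᵢ(|x−xᵢ|+|y−yᵢ|) = Σwᵢ|x−xᵢ| + Σwᵢ|y−yᵢ|, so x and y are optimised independently as 1-D weighted medians.
Total weight W = 495; half = 247.5.
x-coordinate, sorted with cumulative weight:
  x=6 (Denby, w=70) cum 70
  x=13 (Brookfield, w=125) cum 195
  x=21 (Ashton, w=150) cum 345  ← median
  x=24 (Calder, w=150) cum 495
⇒ x* = 21
y-coordinate, sorted with cumulative weight:
  y=6 (Calder, w=150) cum 150
  y=17 (Denby, w=70) cum 220
  y=20 (Brookfield, w=125) cum 345  ← median
  y=22 (Ashton, w=150) cum 495
⇒ y* = 20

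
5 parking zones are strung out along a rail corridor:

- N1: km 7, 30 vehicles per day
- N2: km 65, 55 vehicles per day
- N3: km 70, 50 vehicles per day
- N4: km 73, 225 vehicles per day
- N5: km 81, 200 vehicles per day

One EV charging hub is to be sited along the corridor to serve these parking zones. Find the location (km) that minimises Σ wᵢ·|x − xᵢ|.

For a sum of weighted absolute distances on a line, the optimum is the weighted median (not the mean). Total weight W = 560; half-weight = 280.
Sort by position and accumulate weight:
  km 7 (N1, w=30) → cum 30
  km 65 (N2, w=55) → cum 85
  km 70 (N3, w=50) → cum 135
  km 73 (N4, w=225) → cum 360  ≥ 280 → median here
  km 81 (N5, w=200) → cum 560
Optimal location: km 73.

x = 73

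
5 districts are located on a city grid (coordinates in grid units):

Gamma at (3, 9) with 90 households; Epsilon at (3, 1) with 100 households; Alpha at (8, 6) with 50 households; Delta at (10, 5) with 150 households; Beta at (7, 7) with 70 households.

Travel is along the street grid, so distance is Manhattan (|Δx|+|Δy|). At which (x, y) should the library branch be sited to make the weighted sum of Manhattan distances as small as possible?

(7, 5)

Manhattan distance separates: Σwᵢ(|x−xᵢ|+|y−yᵢ|) = Σwᵢ|x−xᵢ| + Σwᵢ|y−yᵢ|, so x and y are optimised independently as 1-D weighted medians.
Total weight W = 460; half = 230.
x-coordinate, sorted with cumulative weight:
  x=3 (Gamma, w=90) cum 90
  x=3 (Epsilon, w=100) cum 190
  x=7 (Beta, w=70) cum 260  ← median
  x=8 (Alpha, w=50) cum 310
  x=10 (Delta, w=150) cum 460
⇒ x* = 7
y-coordinate, sorted with cumulative weight:
  y=1 (Epsilon, w=100) cum 100
  y=5 (Delta, w=150) cum 250  ← median
  y=6 (Alpha, w=50) cum 300
  y=7 (Beta, w=70) cum 370
  y=9 (Gamma, w=90) cum 460
⇒ y* = 5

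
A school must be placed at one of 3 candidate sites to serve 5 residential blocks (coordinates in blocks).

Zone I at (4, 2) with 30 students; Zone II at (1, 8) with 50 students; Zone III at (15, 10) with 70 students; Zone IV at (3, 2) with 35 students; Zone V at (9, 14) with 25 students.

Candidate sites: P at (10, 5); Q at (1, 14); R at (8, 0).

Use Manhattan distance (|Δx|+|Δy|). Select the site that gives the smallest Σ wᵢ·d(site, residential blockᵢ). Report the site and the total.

P, total 2170 blocks

Total weighted distance at each candidate:
  P (10, 5): total = 2170
  Q (1, 14): total = 2700
  R (8, 0): total = 2740
Minimum is at P with total 2170 blocks.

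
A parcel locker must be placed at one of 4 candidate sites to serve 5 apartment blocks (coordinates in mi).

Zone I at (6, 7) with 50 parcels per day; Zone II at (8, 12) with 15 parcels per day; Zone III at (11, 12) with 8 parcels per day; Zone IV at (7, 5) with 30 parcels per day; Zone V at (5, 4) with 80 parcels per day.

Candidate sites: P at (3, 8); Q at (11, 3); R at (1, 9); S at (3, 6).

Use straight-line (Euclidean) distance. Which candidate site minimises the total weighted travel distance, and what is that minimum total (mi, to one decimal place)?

S, total 705.2 mi

Total weighted distance at each candidate:
  P (3, 8): total = 833.5
  Q (11, 3): total = 1155.2
  R (1, 9): total = 1195.6
  S (3, 6): total = 705.2
Minimum is at S with total 705.2 mi.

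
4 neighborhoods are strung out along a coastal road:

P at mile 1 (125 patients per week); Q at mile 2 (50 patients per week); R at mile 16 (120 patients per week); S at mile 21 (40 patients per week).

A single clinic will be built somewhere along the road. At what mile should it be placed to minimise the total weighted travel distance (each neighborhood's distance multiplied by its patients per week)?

x = 2

For a sum of weighted absolute distances on a line, the optimum is the weighted median (not the mean). Total weight W = 335; half-weight = 167.5.
Sort by position and accumulate weight:
  mile 1 (P, w=125) → cum 125
  mile 2 (Q, w=50) → cum 175  ≥ 167.5 → median here
  mile 16 (R, w=120) → cum 295
  mile 21 (S, w=40) → cum 335
Optimal location: mile 2.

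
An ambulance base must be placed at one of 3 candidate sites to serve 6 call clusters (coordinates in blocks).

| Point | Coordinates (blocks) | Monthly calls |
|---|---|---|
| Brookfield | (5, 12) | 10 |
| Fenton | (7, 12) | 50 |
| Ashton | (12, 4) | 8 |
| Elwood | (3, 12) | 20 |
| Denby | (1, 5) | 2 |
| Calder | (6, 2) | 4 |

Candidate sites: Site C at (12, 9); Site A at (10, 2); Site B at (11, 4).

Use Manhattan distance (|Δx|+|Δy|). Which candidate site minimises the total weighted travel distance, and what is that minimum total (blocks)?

Site C, total 862 blocks

Total weighted distance at each candidate:
  Site C (12, 9): total = 862
  Site A (10, 2): total = 1212
  Site B (11, 4): total = 1118
Minimum is at Site C with total 862 blocks.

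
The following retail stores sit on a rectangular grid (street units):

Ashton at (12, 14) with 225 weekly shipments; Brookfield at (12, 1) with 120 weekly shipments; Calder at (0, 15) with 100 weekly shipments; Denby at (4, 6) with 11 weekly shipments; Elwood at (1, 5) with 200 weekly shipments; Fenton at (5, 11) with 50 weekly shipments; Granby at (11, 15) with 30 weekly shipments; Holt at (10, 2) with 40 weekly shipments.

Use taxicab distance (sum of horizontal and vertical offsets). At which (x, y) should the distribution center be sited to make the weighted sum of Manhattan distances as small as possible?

Manhattan distance separates: Σwᵢ(|x−xᵢ|+|y−yᵢ|) = Σwᵢ|x−xᵢ| + Σwᵢ|y−yᵢ|, so x and y are optimised independently as 1-D weighted medians.
Total weight W = 776; half = 388.
x-coordinate, sorted with cumulative weight:
  x=0 (Calder, w=100) cum 100
  x=1 (Elwood, w=200) cum 300
  x=4 (Denby, w=11) cum 311
  x=5 (Fenton, w=50) cum 361
  x=10 (Holt, w=40) cum 401  ← median
  x=11 (Granby, w=30) cum 431
  x=12 (Ashton, w=225) cum 656
  x=12 (Brookfield, w=120) cum 776
⇒ x* = 10
y-coordinate, sorted with cumulative weight:
  y=1 (Brookfield, w=120) cum 120
  y=2 (Holt, w=40) cum 160
  y=5 (Elwood, w=200) cum 360
  y=6 (Denby, w=11) cum 371
  y=11 (Fenton, w=50) cum 421  ← median
  y=14 (Ashton, w=225) cum 646
  y=15 (Calder, w=100) cum 746
  y=15 (Granby, w=30) cum 776
⇒ y* = 11

(10, 11)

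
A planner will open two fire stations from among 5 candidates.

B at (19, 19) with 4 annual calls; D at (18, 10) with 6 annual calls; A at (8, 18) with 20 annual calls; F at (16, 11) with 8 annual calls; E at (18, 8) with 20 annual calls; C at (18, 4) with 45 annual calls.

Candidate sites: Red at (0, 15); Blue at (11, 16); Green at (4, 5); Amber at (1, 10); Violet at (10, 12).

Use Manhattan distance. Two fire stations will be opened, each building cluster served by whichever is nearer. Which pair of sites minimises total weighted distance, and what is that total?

{Blue, Violet}, total 1220

Evaluate every pair (each demand assigned to the nearer of the two):
  {Blue, Violet}: total = 1220
  {Green, Violet}: total = 1255
  {Blue, Green}: total = 1277
  {Red, Violet}: total = 1300
  {Amber, Violet}: total = 1300
  {Red, Blue}: total = 1457
  {Blue, Amber}: total = 1457
  {Red, Green}: total = 1585
  {Green, Amber}: total = 1653
  {Red, Amber}: total = 1957
Best pair: {Blue, Violet} with total 1220.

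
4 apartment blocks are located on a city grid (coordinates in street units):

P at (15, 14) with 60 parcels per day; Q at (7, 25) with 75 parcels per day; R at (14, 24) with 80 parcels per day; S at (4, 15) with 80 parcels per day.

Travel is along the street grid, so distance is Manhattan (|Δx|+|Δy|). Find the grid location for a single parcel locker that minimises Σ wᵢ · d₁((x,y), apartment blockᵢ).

(7, 24)

Manhattan distance separates: Σwᵢ(|x−xᵢ|+|y−yᵢ|) = Σwᵢ|x−xᵢ| + Σwᵢ|y−yᵢ|, so x and y are optimised independently as 1-D weighted medians.
Total weight W = 295; half = 147.5.
x-coordinate, sorted with cumulative weight:
  x=4 (S, w=80) cum 80
  x=7 (Q, w=75) cum 155  ← median
  x=14 (R, w=80) cum 235
  x=15 (P, w=60) cum 295
⇒ x* = 7
y-coordinate, sorted with cumulative weight:
  y=14 (P, w=60) cum 60
  y=15 (S, w=80) cum 140
  y=24 (R, w=80) cum 220  ← median
  y=25 (Q, w=75) cum 295
⇒ y* = 24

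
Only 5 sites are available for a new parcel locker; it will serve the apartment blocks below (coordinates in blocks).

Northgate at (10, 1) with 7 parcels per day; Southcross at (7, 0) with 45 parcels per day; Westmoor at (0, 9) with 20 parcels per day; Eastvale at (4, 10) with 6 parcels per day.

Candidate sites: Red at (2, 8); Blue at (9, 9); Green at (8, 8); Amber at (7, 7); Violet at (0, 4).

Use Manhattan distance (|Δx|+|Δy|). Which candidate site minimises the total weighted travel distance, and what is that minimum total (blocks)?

Total weighted distance at each candidate:
  Red (2, 8): total = 774
  Blue (9, 9): total = 774
  Green (8, 8): total = 684
  Amber (7, 7): total = 594
  Violet (0, 4): total = 746
Minimum is at Amber with total 594 blocks.

Amber, total 594 blocks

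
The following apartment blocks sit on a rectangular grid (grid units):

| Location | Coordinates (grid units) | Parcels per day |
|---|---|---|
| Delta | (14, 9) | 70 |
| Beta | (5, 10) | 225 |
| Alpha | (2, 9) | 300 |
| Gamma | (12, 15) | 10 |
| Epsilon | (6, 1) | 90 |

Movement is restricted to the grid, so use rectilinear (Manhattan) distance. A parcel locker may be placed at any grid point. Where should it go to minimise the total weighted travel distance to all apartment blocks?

(5, 9)

Manhattan distance separates: Σwᵢ(|x−xᵢ|+|y−yᵢ|) = Σwᵢ|x−xᵢ| + Σwᵢ|y−yᵢ|, so x and y are optimised independently as 1-D weighted medians.
Total weight W = 695; half = 347.5.
x-coordinate, sorted with cumulative weight:
  x=2 (Alpha, w=300) cum 300
  x=5 (Beta, w=225) cum 525  ← median
  x=6 (Epsilon, w=90) cum 615
  x=12 (Gamma, w=10) cum 625
  x=14 (Delta, w=70) cum 695
⇒ x* = 5
y-coordinate, sorted with cumulative weight:
  y=1 (Epsilon, w=90) cum 90
  y=9 (Delta, w=70) cum 160
  y=9 (Alpha, w=300) cum 460  ← median
  y=10 (Beta, w=225) cum 685
  y=15 (Gamma, w=10) cum 695
⇒ y* = 9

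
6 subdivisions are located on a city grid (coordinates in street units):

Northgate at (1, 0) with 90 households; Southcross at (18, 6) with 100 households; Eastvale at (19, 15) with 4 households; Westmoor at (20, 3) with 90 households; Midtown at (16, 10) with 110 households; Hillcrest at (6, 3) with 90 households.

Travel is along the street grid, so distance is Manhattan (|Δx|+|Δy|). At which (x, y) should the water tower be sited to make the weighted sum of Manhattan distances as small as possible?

Manhattan distance separates: Σwᵢ(|x−xᵢ|+|y−yᵢ|) = Σwᵢ|x−xᵢ| + Σwᵢ|y−yᵢ|, so x and y are optimised independently as 1-D weighted medians.
Total weight W = 484; half = 242.
x-coordinate, sorted with cumulative weight:
  x=1 (Northgate, w=90) cum 90
  x=6 (Hillcrest, w=90) cum 180
  x=16 (Midtown, w=110) cum 290  ← median
  x=18 (Southcross, w=100) cum 390
  x=19 (Eastvale, w=4) cum 394
  x=20 (Westmoor, w=90) cum 484
⇒ x* = 16
y-coordinate, sorted with cumulative weight:
  y=0 (Northgate, w=90) cum 90
  y=3 (Westmoor, w=90) cum 180
  y=3 (Hillcrest, w=90) cum 270  ← median
  y=6 (Southcross, w=100) cum 370
  y=10 (Midtown, w=110) cum 480
  y=15 (Eastvale, w=4) cum 484
⇒ y* = 3

(16, 3)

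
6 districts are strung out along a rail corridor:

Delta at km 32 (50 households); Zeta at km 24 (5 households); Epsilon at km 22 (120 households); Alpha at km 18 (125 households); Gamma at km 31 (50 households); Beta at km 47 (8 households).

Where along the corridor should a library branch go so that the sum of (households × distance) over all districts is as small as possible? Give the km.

For a sum of weighted absolute distances on a line, the optimum is the weighted median (not the mean). Total weight W = 358; half-weight = 179.
Sort by position and accumulate weight:
  km 18 (Alpha, w=125) → cum 125
  km 22 (Epsilon, w=120) → cum 245  ≥ 179 → median here
  km 24 (Zeta, w=5) → cum 250
  km 31 (Gamma, w=50) → cum 300
  km 32 (Delta, w=50) → cum 350
  km 47 (Beta, w=8) → cum 358
Optimal location: km 22.

x = 22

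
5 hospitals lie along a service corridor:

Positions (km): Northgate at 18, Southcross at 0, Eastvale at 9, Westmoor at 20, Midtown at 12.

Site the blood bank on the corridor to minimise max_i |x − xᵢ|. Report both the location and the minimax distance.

The 1-center on a line is the midpoint of the two extreme points: leftmost at 0, rightmost at 20.
Optimal location = (0 + 20)/2 = 10; maximum distance = (20 − 0)/2 = 10.

location 10, max distance 10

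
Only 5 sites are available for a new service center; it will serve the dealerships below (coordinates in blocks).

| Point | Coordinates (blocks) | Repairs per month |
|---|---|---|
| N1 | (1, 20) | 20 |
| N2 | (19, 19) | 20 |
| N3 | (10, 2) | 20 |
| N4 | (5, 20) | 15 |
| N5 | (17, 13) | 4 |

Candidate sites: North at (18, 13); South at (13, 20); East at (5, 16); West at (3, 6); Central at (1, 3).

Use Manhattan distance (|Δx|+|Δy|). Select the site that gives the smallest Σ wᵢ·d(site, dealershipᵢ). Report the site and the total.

South, total 964 blocks

Total weighted distance at each candidate:
  North (18, 13): total = 1304
  South (13, 20): total = 964
  East (5, 16): total = 1000
  West (3, 6): total = 1444
  Central (1, 3): total = 1639
Minimum is at South with total 964 blocks.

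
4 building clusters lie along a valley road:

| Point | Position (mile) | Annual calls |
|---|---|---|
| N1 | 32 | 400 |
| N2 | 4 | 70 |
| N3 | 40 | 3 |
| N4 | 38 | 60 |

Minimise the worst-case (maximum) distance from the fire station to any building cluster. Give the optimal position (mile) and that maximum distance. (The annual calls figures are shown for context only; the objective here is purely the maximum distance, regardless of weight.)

The 1-center on a line is the midpoint of the two extreme points: leftmost at 4, rightmost at 40.
Optimal location = (4 + 40)/2 = 22; maximum distance = (40 − 4)/2 = 18.

location 22, max distance 18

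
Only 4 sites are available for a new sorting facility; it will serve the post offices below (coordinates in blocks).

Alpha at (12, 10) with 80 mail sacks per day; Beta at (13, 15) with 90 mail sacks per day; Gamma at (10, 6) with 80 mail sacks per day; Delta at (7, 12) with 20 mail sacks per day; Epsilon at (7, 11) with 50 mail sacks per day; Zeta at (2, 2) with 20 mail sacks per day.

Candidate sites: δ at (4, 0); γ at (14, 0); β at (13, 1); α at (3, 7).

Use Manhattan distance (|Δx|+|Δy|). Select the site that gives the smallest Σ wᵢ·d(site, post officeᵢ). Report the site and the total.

Total weighted distance at each candidate:
  δ (4, 0): total = 5640
  γ (14, 0): total = 4760
  β (13, 1): total = 4080
  α (3, 7): total = 3920
Minimum is at α with total 3920 blocks.

α, total 3920 blocks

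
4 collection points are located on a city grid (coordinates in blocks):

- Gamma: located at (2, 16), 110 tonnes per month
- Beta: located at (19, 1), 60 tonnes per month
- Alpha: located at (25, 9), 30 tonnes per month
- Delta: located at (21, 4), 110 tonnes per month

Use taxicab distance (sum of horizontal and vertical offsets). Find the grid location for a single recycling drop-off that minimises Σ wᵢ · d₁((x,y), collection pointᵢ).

(19, 4)

Manhattan distance separates: Σwᵢ(|x−xᵢ|+|y−yᵢ|) = Σwᵢ|x−xᵢ| + Σwᵢ|y−yᵢ|, so x and y are optimised independently as 1-D weighted medians.
Total weight W = 310; half = 155.
x-coordinate, sorted with cumulative weight:
  x=2 (Gamma, w=110) cum 110
  x=19 (Beta, w=60) cum 170  ← median
  x=21 (Delta, w=110) cum 280
  x=25 (Alpha, w=30) cum 310
⇒ x* = 19
y-coordinate, sorted with cumulative weight:
  y=1 (Beta, w=60) cum 60
  y=4 (Delta, w=110) cum 170  ← median
  y=9 (Alpha, w=30) cum 200
  y=16 (Gamma, w=110) cum 310
⇒ y* = 4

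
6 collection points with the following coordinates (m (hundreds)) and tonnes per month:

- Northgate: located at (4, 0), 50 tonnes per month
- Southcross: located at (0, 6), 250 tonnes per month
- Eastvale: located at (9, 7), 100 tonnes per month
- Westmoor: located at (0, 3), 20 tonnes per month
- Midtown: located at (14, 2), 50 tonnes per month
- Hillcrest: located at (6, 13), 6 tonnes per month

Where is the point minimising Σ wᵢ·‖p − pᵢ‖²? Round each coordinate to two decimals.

(3.86, 5.12)

The minimiser of Σwᵢ‖p−pᵢ‖² is the weighted centroid p* = (Σwᵢpᵢ)/(Σwᵢ).
Σwᵢ = 476.
Σwᵢxᵢ = 50·4 + 250·0 + 100·9 + 20·0 + 50·14 + 6·6 = 1836.
Σwᵢyᵢ = 50·0 + 250·6 + 100·7 + 20·3 + 50·2 + 6·13 = 2438.
x* = 1836/476 = 3.86, y* = 2438/476 = 5.12.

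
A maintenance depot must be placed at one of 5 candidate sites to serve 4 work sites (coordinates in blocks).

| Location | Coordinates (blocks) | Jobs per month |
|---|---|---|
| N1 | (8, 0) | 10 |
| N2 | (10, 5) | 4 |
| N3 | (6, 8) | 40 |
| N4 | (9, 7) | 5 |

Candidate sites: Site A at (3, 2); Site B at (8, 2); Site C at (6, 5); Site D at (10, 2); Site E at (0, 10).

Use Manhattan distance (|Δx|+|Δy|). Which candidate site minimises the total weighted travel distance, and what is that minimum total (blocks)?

Total weighted distance at each candidate:
  Site A (3, 2): total = 525
  Site B (8, 2): total = 390
  Site C (6, 5): total = 231
  Site D (10, 2): total = 482
  Site E (0, 10): total = 620
Minimum is at Site C with total 231 blocks.

Site C, total 231 blocks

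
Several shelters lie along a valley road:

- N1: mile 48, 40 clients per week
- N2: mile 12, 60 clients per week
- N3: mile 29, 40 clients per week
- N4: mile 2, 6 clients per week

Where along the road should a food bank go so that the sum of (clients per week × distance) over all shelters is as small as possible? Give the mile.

For a sum of weighted absolute distances on a line, the optimum is the weighted median (not the mean). Total weight W = 146; half-weight = 73.
Sort by position and accumulate weight:
  mile 2 (N4, w=6) → cum 6
  mile 12 (N2, w=60) → cum 66
  mile 29 (N3, w=40) → cum 106  ≥ 73 → median here
  mile 48 (N1, w=40) → cum 146
Optimal location: mile 29.

x = 29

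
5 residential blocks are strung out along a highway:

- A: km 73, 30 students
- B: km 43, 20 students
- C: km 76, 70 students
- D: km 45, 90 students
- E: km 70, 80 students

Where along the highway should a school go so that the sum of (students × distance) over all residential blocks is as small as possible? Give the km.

For a sum of weighted absolute distances on a line, the optimum is the weighted median (not the mean). Total weight W = 290; half-weight = 145.
Sort by position and accumulate weight:
  km 43 (B, w=20) → cum 20
  km 45 (D, w=90) → cum 110
  km 70 (E, w=80) → cum 190  ≥ 145 → median here
  km 73 (A, w=30) → cum 220
  km 76 (C, w=70) → cum 290
Optimal location: km 70.

x = 70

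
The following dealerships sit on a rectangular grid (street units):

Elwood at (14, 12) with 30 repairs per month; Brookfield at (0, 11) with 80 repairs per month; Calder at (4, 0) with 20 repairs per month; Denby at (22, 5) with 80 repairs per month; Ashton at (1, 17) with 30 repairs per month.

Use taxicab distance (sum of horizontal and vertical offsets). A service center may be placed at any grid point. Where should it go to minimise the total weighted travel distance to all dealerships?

(4, 11)

Manhattan distance separates: Σwᵢ(|x−xᵢ|+|y−yᵢ|) = Σwᵢ|x−xᵢ| + Σwᵢ|y−yᵢ|, so x and y are optimised independently as 1-D weighted medians.
Total weight W = 240; half = 120.
x-coordinate, sorted with cumulative weight:
  x=0 (Brookfield, w=80) cum 80
  x=1 (Ashton, w=30) cum 110
  x=4 (Calder, w=20) cum 130  ← median
  x=14 (Elwood, w=30) cum 160
  x=22 (Denby, w=80) cum 240
⇒ x* = 4
y-coordinate, sorted with cumulative weight:
  y=0 (Calder, w=20) cum 20
  y=5 (Denby, w=80) cum 100
  y=11 (Brookfield, w=80) cum 180  ← median
  y=12 (Elwood, w=30) cum 210
  y=17 (Ashton, w=30) cum 240
⇒ y* = 11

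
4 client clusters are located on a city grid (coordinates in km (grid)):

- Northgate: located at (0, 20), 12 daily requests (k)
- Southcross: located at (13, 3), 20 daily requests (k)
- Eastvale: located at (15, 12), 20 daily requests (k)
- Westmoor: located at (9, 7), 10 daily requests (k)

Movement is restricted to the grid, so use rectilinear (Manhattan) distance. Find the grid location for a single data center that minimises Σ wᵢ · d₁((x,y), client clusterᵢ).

(13, 12)

Manhattan distance separates: Σwᵢ(|x−xᵢ|+|y−yᵢ|) = Σwᵢ|x−xᵢ| + Σwᵢ|y−yᵢ|, so x and y are optimised independently as 1-D weighted medians.
Total weight W = 62; half = 31.
x-coordinate, sorted with cumulative weight:
  x=0 (Northgate, w=12) cum 12
  x=9 (Westmoor, w=10) cum 22
  x=13 (Southcross, w=20) cum 42  ← median
  x=15 (Eastvale, w=20) cum 62
⇒ x* = 13
y-coordinate, sorted with cumulative weight:
  y=3 (Southcross, w=20) cum 20
  y=7 (Westmoor, w=10) cum 30
  y=12 (Eastvale, w=20) cum 50  ← median
  y=20 (Northgate, w=12) cum 62
⇒ y* = 12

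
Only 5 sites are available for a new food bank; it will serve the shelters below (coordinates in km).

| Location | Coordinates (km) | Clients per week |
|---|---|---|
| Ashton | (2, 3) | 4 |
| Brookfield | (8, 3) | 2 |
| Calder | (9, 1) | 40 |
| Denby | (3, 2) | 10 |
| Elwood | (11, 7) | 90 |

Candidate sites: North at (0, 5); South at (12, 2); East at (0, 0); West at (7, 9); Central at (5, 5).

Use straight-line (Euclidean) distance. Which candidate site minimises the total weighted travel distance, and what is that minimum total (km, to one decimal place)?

Total weighted distance at each candidate:
  North (0, 5): total = 1470.4
  South (12, 2): total = 723.8
  East (0, 0): total = 1603.2
  West (7, 9): total = 856.4
  Central (5, 5): total = 853.2
Minimum is at South with total 723.8 km.

South, total 723.8 km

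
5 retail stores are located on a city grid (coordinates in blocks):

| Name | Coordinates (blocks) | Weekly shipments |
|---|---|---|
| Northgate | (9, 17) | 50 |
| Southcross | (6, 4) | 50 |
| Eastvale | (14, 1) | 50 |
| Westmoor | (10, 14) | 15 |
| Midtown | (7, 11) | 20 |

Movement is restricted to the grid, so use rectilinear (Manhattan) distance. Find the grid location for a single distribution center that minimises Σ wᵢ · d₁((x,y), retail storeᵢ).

(9, 4)

Manhattan distance separates: Σwᵢ(|x−xᵢ|+|y−yᵢ|) = Σwᵢ|x−xᵢ| + Σwᵢ|y−yᵢ|, so x and y are optimised independently as 1-D weighted medians.
Total weight W = 185; half = 92.5.
x-coordinate, sorted with cumulative weight:
  x=6 (Southcross, w=50) cum 50
  x=7 (Midtown, w=20) cum 70
  x=9 (Northgate, w=50) cum 120  ← median
  x=10 (Westmoor, w=15) cum 135
  x=14 (Eastvale, w=50) cum 185
⇒ x* = 9
y-coordinate, sorted with cumulative weight:
  y=1 (Eastvale, w=50) cum 50
  y=4 (Southcross, w=50) cum 100  ← median
  y=11 (Midtown, w=20) cum 120
  y=14 (Westmoor, w=15) cum 135
  y=17 (Northgate, w=50) cum 185
⇒ y* = 4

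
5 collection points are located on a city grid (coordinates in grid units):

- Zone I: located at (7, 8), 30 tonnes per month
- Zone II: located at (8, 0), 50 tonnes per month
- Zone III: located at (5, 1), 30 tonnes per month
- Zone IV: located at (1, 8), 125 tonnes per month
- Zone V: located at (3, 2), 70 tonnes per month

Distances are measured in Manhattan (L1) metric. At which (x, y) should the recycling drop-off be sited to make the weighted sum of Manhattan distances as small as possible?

Manhattan distance separates: Σwᵢ(|x−xᵢ|+|y−yᵢ|) = Σwᵢ|x−xᵢ| + Σwᵢ|y−yᵢ|, so x and y are optimised independently as 1-D weighted medians.
Total weight W = 305; half = 152.5.
x-coordinate, sorted with cumulative weight:
  x=1 (Zone IV, w=125) cum 125
  x=3 (Zone V, w=70) cum 195  ← median
  x=5 (Zone III, w=30) cum 225
  x=7 (Zone I, w=30) cum 255
  x=8 (Zone II, w=50) cum 305
⇒ x* = 3
y-coordinate, sorted with cumulative weight:
  y=0 (Zone II, w=50) cum 50
  y=1 (Zone III, w=30) cum 80
  y=2 (Zone V, w=70) cum 150
  y=8 (Zone I, w=30) cum 180  ← median
  y=8 (Zone IV, w=125) cum 305
⇒ y* = 8

(3, 8)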